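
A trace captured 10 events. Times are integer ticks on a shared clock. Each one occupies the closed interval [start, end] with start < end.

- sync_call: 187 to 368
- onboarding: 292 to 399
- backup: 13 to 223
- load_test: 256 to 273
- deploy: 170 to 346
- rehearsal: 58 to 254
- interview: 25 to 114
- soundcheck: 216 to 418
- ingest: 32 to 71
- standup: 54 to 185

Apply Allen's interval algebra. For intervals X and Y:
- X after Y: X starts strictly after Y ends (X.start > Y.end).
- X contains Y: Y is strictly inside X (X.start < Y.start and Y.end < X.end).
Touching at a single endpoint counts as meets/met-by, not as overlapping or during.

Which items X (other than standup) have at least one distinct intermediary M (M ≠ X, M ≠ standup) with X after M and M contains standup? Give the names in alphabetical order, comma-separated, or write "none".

load_test, onboarding

Target standup = [54, 185].
Intermediaries M with M contains standup: backup.
Via backup — items with X after backup: load_test, onboarding.
Union: load_test, onboarding.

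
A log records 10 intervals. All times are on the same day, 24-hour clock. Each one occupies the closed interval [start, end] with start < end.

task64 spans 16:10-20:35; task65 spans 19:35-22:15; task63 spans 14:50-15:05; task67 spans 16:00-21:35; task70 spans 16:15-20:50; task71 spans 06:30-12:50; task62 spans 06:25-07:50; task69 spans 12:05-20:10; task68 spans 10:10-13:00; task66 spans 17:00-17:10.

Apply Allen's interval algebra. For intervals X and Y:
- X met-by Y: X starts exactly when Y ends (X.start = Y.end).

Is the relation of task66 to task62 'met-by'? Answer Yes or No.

No

task66 = [17:00, 17:10], task62 = [06:25, 07:50].
Actual relation of task66 to task62: after.
Asked whether 'met-by' holds → No.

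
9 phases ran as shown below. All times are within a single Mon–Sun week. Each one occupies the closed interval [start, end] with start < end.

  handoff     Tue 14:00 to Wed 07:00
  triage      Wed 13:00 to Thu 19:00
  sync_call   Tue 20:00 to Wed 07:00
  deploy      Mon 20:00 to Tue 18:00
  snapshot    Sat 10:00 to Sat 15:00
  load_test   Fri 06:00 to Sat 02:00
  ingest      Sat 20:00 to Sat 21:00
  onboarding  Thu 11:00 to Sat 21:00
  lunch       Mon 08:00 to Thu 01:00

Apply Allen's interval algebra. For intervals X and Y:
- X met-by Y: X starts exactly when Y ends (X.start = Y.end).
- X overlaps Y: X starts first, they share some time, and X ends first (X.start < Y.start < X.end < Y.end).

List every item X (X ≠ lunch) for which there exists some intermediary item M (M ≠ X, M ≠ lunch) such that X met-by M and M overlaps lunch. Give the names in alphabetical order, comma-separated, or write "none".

none

Target lunch = [Mon 08:00, Thu 01:00].
Intermediaries M with M overlaps lunch: none.
Union: none.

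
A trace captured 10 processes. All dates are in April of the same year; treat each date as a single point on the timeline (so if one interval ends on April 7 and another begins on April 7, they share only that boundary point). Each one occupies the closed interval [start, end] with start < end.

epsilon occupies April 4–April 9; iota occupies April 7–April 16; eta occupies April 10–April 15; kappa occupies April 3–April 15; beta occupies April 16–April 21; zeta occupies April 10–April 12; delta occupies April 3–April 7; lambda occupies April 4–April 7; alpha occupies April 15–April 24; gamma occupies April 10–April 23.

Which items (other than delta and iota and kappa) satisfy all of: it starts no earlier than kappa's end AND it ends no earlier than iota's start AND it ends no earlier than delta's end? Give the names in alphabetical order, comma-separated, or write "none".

Conditions: its start is no earlier than kappa's end (X.start >= April 15) AND its end is no earlier than iota's start (X.end >= April 7) AND its end is no earlier than delta's end (X.end >= April 7).
alpha: start April 15 >= April 15? ✓; end April 24 >= April 7? ✓; end April 24 >= April 7? ✓ → yes.
beta: start April 16 >= April 15? ✓; end April 21 >= April 7? ✓; end April 21 >= April 7? ✓ → yes.
epsilon: start April 4 >= April 15? ✗; end April 9 >= April 7? ✓; end April 9 >= April 7? ✓ → no.
eta: start April 10 >= April 15? ✗; end April 15 >= April 7? ✓; end April 15 >= April 7? ✓ → no.
gamma: start April 10 >= April 15? ✗; end April 23 >= April 7? ✓; end April 23 >= April 7? ✓ → no.
lambda: start April 4 >= April 15? ✗; end April 7 >= April 7? ✓; end April 7 >= April 7? ✓ → no.
zeta: start April 10 >= April 15? ✗; end April 12 >= April 7? ✓; end April 12 >= April 7? ✓ → no.
Result: alpha, beta.

alpha, beta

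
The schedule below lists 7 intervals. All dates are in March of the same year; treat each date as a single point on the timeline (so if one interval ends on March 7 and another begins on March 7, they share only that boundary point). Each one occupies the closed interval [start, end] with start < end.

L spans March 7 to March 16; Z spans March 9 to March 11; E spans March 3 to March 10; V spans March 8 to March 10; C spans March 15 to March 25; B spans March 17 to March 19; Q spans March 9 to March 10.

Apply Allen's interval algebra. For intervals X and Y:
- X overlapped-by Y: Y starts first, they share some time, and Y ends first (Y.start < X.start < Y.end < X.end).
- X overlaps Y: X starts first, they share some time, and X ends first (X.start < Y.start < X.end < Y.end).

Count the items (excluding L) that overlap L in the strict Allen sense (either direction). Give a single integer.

Target L = [March 7, March 16].
B [March 17, March 19] → after → no.
C [March 15, March 25] → overlapped-by → counts.
E [March 3, March 10] → overlaps → counts.
Q [March 9, March 10] → during → no.
V [March 8, March 10] → during → no.
Z [March 9, March 11] → during → no.
Total: 2.

2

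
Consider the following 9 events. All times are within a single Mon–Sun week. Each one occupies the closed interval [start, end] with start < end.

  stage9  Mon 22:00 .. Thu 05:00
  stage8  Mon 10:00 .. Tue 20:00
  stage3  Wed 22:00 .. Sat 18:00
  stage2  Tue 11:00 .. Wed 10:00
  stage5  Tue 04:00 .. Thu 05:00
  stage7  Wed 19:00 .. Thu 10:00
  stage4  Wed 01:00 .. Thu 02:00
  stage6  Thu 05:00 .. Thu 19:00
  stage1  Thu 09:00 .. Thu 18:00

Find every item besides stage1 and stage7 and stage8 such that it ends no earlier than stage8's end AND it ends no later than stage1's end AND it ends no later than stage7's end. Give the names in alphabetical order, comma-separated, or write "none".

stage2, stage4, stage5, stage9

Conditions: its end is no earlier than stage8's end (X.end >= Tue 20:00) AND its end is no later than stage1's end (X.end <= Thu 18:00) AND its end is no later than stage7's end (X.end <= Thu 10:00).
stage2: end Wed 10:00 >= Tue 20:00? ✓; end Wed 10:00 <= Thu 18:00? ✓; end Wed 10:00 <= Thu 10:00? ✓ → yes.
stage3: end Sat 18:00 >= Tue 20:00? ✓; end Sat 18:00 <= Thu 18:00? ✗; end Sat 18:00 <= Thu 10:00? ✗ → no.
stage4: end Thu 02:00 >= Tue 20:00? ✓; end Thu 02:00 <= Thu 18:00? ✓; end Thu 02:00 <= Thu 10:00? ✓ → yes.
stage5: end Thu 05:00 >= Tue 20:00? ✓; end Thu 05:00 <= Thu 18:00? ✓; end Thu 05:00 <= Thu 10:00? ✓ → yes.
stage6: end Thu 19:00 >= Tue 20:00? ✓; end Thu 19:00 <= Thu 18:00? ✗; end Thu 19:00 <= Thu 10:00? ✗ → no.
stage9: end Thu 05:00 >= Tue 20:00? ✓; end Thu 05:00 <= Thu 18:00? ✓; end Thu 05:00 <= Thu 10:00? ✓ → yes.
Result: stage2, stage4, stage5, stage9.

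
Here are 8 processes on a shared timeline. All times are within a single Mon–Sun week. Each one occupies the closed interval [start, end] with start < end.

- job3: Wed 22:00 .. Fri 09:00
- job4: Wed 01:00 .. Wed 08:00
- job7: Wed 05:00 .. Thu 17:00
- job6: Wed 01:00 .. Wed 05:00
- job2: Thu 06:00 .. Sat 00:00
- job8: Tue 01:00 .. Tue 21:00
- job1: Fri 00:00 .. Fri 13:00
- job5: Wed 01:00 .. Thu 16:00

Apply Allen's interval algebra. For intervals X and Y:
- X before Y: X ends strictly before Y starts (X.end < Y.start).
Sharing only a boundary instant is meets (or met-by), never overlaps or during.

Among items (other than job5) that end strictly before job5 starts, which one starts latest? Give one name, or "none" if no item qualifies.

Target job5 = [Wed 01:00, Thu 16:00].
job1 [Fri 00:00, Fri 13:00] → after → excluded.
job2 [Thu 06:00, Sat 00:00] → overlapped-by → excluded.
job3 [Wed 22:00, Fri 09:00] → overlapped-by → excluded.
job4 [Wed 01:00, Wed 08:00] → starts → excluded.
job6 [Wed 01:00, Wed 05:00] → starts → excluded.
job7 [Wed 05:00, Thu 17:00] → overlapped-by → excluded.
job8 [Tue 01:00, Tue 21:00] → before → candidate.
Among candidates, latest start is Tue 01:00 → job8.

job8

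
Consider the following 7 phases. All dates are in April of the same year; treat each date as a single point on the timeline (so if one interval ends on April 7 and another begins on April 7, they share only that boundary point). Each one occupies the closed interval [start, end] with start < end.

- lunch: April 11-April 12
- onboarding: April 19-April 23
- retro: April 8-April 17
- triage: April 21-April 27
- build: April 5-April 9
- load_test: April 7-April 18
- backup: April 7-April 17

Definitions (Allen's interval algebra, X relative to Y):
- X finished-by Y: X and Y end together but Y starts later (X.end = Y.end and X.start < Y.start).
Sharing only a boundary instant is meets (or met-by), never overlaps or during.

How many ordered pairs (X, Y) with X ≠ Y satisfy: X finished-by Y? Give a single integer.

1

Checking all 42 ordered pairs for relation 'finished-by'; matching pairs in alphabetical order:
(backup, retro): backup finished-by retro ✓
Count: 1.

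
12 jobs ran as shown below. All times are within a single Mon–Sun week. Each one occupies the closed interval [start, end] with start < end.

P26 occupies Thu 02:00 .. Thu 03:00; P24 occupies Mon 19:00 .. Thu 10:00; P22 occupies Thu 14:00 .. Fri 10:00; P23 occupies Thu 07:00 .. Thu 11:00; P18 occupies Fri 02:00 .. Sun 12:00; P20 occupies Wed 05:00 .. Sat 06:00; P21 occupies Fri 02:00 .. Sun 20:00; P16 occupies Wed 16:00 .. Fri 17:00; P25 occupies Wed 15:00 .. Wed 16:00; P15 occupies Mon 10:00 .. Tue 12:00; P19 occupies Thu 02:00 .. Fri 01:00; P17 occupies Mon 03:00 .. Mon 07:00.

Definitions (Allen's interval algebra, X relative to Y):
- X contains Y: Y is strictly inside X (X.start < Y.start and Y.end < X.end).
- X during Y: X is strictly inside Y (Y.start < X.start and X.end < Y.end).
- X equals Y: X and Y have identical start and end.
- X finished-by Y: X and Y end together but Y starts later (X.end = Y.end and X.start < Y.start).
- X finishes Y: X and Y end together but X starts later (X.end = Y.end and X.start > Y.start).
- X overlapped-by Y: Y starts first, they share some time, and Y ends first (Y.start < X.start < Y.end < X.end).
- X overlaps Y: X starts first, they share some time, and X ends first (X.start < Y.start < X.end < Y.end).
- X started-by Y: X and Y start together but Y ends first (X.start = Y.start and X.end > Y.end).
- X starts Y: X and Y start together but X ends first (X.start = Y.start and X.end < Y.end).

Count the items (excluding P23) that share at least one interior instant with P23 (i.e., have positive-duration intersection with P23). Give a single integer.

Target P23 = [Thu 07:00, Thu 11:00].
P15 [Mon 10:00, Tue 12:00] → before → no.
P16 [Wed 16:00, Fri 17:00] → contains → counts.
P17 [Mon 03:00, Mon 07:00] → before → no.
P18 [Fri 02:00, Sun 12:00] → after → no.
P19 [Thu 02:00, Fri 01:00] → contains → counts.
P20 [Wed 05:00, Sat 06:00] → contains → counts.
P21 [Fri 02:00, Sun 20:00] → after → no.
P22 [Thu 14:00, Fri 10:00] → after → no.
P24 [Mon 19:00, Thu 10:00] → overlaps → counts.
P25 [Wed 15:00, Wed 16:00] → before → no.
P26 [Thu 02:00, Thu 03:00] → before → no.
Total: 4.

4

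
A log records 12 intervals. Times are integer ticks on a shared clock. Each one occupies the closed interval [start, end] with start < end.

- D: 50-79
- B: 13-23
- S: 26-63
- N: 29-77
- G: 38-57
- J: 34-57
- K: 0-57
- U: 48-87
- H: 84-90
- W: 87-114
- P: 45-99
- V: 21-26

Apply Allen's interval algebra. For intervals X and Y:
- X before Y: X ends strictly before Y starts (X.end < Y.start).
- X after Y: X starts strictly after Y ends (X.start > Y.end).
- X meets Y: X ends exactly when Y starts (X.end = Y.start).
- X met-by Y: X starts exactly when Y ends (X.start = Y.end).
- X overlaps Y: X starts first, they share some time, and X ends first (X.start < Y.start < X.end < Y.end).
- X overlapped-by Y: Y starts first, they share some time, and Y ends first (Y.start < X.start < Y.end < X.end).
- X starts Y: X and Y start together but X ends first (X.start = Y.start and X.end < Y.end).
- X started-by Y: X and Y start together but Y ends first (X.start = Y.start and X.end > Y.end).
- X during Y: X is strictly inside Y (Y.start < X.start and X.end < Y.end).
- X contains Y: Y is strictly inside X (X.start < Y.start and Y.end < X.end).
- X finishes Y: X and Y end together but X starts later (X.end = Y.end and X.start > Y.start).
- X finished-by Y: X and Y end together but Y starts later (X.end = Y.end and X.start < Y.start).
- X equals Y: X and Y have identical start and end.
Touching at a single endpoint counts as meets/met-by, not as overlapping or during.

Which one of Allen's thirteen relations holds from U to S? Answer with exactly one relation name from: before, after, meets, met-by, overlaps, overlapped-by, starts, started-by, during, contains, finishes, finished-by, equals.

U = [48, 87]; S = [26, 63].
Compare endpoints: U.start > S.start, U.start < S.end, U.end > S.start, U.end > S.end.
That pattern is 'overlapped-by'.

overlapped-by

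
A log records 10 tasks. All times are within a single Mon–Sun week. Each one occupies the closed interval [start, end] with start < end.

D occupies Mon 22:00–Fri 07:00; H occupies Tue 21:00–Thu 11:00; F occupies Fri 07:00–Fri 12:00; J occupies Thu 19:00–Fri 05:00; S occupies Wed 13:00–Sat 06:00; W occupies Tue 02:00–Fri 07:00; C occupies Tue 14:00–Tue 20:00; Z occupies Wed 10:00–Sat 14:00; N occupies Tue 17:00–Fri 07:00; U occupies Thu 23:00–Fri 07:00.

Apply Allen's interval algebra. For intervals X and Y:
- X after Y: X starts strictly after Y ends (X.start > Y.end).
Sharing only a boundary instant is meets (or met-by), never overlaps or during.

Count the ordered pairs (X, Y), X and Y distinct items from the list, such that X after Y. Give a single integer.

10

Checking all 90 ordered pairs for relation 'after'; matching pairs in alphabetical order:
(F, C): F after C ✓
(F, H): F after H ✓
(F, J): F after J ✓
(H, C): H after C ✓
(J, C): J after C ✓
(J, H): J after H ✓
(S, C): S after C ✓
(U, C): U after C ✓
(U, H): U after H ✓
(Z, C): Z after C ✓
Count: 10.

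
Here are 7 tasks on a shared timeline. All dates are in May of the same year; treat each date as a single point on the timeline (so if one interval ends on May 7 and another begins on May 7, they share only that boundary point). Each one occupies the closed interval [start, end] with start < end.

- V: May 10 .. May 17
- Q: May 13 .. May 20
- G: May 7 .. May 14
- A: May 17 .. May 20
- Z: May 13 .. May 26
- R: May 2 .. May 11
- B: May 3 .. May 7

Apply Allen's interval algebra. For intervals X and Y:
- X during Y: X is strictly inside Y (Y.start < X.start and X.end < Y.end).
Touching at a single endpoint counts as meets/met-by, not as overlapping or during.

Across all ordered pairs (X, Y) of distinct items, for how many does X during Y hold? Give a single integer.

2

Checking all 42 ordered pairs for relation 'during'; matching pairs in alphabetical order:
(A, Z): A during Z ✓
(B, R): B during R ✓
Count: 2.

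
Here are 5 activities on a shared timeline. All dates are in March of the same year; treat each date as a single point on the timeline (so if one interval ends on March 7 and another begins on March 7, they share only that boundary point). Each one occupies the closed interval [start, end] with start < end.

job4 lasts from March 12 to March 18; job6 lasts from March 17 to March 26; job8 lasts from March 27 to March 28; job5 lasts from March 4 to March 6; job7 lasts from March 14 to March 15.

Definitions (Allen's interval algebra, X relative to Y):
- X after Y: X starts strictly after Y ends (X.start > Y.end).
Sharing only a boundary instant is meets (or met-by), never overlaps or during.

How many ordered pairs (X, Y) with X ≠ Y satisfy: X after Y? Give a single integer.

Checking all 20 ordered pairs for relation 'after'; matching pairs in alphabetical order:
(job4, job5): job4 after job5 ✓
(job6, job5): job6 after job5 ✓
(job6, job7): job6 after job7 ✓
(job7, job5): job7 after job5 ✓
(job8, job4): job8 after job4 ✓
(job8, job5): job8 after job5 ✓
(job8, job6): job8 after job6 ✓
(job8, job7): job8 after job7 ✓
Count: 8.

8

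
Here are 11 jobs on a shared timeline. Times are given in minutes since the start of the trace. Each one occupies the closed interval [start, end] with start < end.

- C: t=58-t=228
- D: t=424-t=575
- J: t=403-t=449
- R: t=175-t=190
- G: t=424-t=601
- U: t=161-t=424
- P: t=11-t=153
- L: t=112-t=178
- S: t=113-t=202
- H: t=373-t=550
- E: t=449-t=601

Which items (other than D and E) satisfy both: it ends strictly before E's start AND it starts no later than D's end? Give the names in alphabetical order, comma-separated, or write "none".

C, L, P, R, S, U

Conditions: its end is strictly before E's start (X.end < t=449) AND its start is no later than D's end (X.start <= t=575).
C: end t=228 < t=449? ✓; start t=58 <= t=575? ✓ → yes.
G: end t=601 < t=449? ✗; start t=424 <= t=575? ✓ → no.
H: end t=550 < t=449? ✗; start t=373 <= t=575? ✓ → no.
J: end t=449 < t=449? ✗; start t=403 <= t=575? ✓ → no.
L: end t=178 < t=449? ✓; start t=112 <= t=575? ✓ → yes.
P: end t=153 < t=449? ✓; start t=11 <= t=575? ✓ → yes.
R: end t=190 < t=449? ✓; start t=175 <= t=575? ✓ → yes.
S: end t=202 < t=449? ✓; start t=113 <= t=575? ✓ → yes.
U: end t=424 < t=449? ✓; start t=161 <= t=575? ✓ → yes.
Result: C, L, P, R, S, U.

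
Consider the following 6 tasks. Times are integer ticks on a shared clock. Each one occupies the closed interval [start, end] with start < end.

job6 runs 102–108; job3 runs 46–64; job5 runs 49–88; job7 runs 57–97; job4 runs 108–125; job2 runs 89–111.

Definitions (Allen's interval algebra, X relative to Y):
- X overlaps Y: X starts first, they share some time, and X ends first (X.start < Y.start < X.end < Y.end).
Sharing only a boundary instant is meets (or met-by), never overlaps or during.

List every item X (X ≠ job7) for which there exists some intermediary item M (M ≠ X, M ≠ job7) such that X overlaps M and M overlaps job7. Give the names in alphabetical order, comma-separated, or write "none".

job3

Target job7 = [57, 97].
Intermediaries M with M overlaps job7: job3, job5.
Via job3 — items with X overlaps job3: none.
Via job5 — items with X overlaps job5: job3.
Union: job3.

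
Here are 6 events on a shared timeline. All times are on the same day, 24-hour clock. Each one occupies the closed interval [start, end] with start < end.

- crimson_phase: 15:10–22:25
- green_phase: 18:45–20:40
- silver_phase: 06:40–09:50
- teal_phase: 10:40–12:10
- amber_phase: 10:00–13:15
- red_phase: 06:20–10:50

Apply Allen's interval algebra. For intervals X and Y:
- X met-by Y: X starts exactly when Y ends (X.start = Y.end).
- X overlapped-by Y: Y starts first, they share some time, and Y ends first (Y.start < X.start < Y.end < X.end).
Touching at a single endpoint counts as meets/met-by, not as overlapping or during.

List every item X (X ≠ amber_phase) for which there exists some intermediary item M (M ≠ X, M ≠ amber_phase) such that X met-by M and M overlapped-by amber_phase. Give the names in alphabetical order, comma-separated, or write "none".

none

Target amber_phase = [10:00, 13:15].
Intermediaries M with M overlapped-by amber_phase: none.
Union: none.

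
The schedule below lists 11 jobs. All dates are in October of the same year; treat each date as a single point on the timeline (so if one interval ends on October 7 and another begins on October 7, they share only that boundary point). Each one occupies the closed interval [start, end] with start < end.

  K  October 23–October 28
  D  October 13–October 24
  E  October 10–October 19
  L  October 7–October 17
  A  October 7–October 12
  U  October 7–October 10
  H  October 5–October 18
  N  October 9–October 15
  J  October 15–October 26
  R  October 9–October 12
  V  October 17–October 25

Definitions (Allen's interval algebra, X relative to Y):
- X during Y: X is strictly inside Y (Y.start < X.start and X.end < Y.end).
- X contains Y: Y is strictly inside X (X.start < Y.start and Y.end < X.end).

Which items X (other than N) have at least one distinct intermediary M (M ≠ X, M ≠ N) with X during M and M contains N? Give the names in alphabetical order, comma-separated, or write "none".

A, L, R, U

Target N = [October 9, October 15].
Intermediaries M with M contains N: H, L.
Via H — items with X during H: A, L, R, U.
Via L — items with X during L: R.
Union: A, L, R, U.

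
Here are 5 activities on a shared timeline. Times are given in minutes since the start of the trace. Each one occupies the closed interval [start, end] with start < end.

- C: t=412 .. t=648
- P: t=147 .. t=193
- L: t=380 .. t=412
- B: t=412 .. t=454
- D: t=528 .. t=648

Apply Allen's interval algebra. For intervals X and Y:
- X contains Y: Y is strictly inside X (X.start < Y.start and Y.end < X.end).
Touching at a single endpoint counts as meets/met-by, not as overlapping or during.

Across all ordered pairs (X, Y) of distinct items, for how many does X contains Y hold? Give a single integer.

Checking all 20 ordered pairs for relation 'contains'; matching pairs in alphabetical order:
No pair satisfies it.
Count: 0.

0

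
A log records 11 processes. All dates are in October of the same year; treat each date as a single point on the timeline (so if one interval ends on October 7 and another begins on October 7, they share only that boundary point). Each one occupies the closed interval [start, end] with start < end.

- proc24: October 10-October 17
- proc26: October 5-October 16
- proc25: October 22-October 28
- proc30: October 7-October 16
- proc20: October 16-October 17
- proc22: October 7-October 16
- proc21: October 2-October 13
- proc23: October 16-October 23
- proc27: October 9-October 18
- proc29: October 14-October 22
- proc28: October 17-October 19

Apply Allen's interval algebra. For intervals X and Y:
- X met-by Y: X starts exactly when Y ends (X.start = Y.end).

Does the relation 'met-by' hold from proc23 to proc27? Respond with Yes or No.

proc23 = [October 16, October 23], proc27 = [October 9, October 18].
Actual relation of proc23 to proc27: overlapped-by.
Asked whether 'met-by' holds → No.

No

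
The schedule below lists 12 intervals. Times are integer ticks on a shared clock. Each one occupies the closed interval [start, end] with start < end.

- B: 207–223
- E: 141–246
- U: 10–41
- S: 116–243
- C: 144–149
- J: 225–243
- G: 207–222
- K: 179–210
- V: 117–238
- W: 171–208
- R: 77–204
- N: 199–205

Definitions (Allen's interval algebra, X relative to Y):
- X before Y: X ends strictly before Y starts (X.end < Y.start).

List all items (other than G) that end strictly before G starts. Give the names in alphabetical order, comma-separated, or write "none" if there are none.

Target G = [207, 222].
B [207, 223] → started-by → no.
C [144, 149] → before → yes.
E [141, 246] → contains → no.
J [225, 243] → after → no.
K [179, 210] → overlaps → no.
N [199, 205] → before → yes.
R [77, 204] → before → yes.
S [116, 243] → contains → no.
U [10, 41] → before → yes.
V [117, 238] → contains → no.
W [171, 208] → overlaps → no.
Result: C, N, R, U.

C, N, R, U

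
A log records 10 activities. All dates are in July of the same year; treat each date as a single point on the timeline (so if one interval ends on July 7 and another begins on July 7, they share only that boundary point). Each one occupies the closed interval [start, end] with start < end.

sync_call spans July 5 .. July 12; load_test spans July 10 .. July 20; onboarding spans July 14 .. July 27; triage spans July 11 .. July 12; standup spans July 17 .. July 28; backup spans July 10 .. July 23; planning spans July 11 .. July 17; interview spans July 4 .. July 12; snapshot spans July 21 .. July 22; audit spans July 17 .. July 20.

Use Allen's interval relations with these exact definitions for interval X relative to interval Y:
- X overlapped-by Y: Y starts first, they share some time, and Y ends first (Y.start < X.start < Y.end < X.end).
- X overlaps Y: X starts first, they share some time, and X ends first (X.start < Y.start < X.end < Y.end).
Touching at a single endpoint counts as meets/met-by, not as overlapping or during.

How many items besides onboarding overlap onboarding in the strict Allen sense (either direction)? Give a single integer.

4

Target onboarding = [July 14, July 27].
audit [July 17, July 20] → during → no.
backup [July 10, July 23] → overlaps → counts.
interview [July 4, July 12] → before → no.
load_test [July 10, July 20] → overlaps → counts.
planning [July 11, July 17] → overlaps → counts.
snapshot [July 21, July 22] → during → no.
standup [July 17, July 28] → overlapped-by → counts.
sync_call [July 5, July 12] → before → no.
triage [July 11, July 12] → before → no.
Total: 4.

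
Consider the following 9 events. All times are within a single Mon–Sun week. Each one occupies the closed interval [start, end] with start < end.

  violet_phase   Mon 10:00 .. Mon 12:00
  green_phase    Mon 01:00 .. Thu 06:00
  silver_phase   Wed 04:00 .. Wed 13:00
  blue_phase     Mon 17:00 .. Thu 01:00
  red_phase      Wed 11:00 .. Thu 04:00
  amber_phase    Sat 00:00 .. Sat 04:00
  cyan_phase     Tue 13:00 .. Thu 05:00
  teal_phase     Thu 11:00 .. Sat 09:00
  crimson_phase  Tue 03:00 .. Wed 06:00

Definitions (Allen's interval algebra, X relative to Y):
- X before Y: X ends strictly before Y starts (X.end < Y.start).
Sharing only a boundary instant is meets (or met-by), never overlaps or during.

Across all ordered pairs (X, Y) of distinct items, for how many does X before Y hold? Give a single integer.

20

Checking all 72 ordered pairs for relation 'before'; matching pairs in alphabetical order:
(blue_phase, amber_phase): blue_phase before amber_phase ✓
(blue_phase, teal_phase): blue_phase before teal_phase ✓
(crimson_phase, amber_phase): crimson_phase before amber_phase ✓
(crimson_phase, red_phase): crimson_phase before red_phase ✓
(crimson_phase, teal_phase): crimson_phase before teal_phase ✓
(cyan_phase, amber_phase): cyan_phase before amber_phase ✓
(cyan_phase, teal_phase): cyan_phase before teal_phase ✓
(green_phase, amber_phase): green_phase before amber_phase ✓
(green_phase, teal_phase): green_phase before teal_phase ✓
(red_phase, amber_phase): red_phase before amber_phase ✓
(red_phase, teal_phase): red_phase before teal_phase ✓
(silver_phase, amber_phase): silver_phase before amber_phase ✓
(silver_phase, teal_phase): silver_phase before teal_phase ✓
(violet_phase, amber_phase): violet_phase before amber_phase ✓
(violet_phase, blue_phase): violet_phase before blue_phase ✓
(violet_phase, crimson_phase): violet_phase before crimson_phase ✓
(violet_phase, cyan_phase): violet_phase before cyan_phase ✓
(violet_phase, red_phase): violet_phase before red_phase ✓
(violet_phase, silver_phase): violet_phase before silver_phase ✓
(violet_phase, teal_phase): violet_phase before teal_phase ✓
Count: 20.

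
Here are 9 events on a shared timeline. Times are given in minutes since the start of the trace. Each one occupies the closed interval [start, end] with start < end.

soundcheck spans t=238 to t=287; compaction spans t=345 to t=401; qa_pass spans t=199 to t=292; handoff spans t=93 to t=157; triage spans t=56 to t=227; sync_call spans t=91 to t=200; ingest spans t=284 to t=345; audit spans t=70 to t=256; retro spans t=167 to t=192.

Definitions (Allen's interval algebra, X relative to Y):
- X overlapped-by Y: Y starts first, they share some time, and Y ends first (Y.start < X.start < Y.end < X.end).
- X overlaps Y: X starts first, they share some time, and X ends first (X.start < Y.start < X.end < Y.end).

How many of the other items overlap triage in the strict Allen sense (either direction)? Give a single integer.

Target triage = [t=56, t=227].
audit [t=70, t=256] → overlapped-by → counts.
compaction [t=345, t=401] → after → no.
handoff [t=93, t=157] → during → no.
ingest [t=284, t=345] → after → no.
qa_pass [t=199, t=292] → overlapped-by → counts.
retro [t=167, t=192] → during → no.
soundcheck [t=238, t=287] → after → no.
sync_call [t=91, t=200] → during → no.
Total: 2.

2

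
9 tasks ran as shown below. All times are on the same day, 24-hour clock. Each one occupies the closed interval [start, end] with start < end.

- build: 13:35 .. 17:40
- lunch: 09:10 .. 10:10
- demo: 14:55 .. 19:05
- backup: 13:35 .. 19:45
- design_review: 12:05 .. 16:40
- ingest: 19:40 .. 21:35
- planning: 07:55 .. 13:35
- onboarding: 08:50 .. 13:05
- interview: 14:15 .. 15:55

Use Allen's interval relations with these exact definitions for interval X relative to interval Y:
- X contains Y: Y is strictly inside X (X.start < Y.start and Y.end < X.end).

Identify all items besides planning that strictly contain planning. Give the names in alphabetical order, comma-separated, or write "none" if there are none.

none

Target planning = [07:55, 13:35].
backup [13:35, 19:45] → met-by → no.
build [13:35, 17:40] → met-by → no.
demo [14:55, 19:05] → after → no.
design_review [12:05, 16:40] → overlapped-by → no.
ingest [19:40, 21:35] → after → no.
interview [14:15, 15:55] → after → no.
lunch [09:10, 10:10] → during → no.
onboarding [08:50, 13:05] → during → no.
Result: none.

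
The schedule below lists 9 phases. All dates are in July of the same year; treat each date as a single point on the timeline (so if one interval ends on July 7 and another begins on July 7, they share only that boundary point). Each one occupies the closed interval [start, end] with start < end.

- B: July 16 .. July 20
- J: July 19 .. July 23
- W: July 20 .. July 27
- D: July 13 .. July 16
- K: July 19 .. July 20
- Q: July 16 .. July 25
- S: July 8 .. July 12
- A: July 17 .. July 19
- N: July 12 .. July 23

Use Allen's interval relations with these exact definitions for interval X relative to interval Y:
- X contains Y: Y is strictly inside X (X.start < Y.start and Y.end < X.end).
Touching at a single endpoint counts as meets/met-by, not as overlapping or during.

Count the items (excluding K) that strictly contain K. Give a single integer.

Target K = [July 19, July 20].
A [July 17, July 19] → meets → no.
B [July 16, July 20] → finished-by → no.
D [July 13, July 16] → before → no.
J [July 19, July 23] → started-by → no.
N [July 12, July 23] → contains → counts.
Q [July 16, July 25] → contains → counts.
S [July 8, July 12] → before → no.
W [July 20, July 27] → met-by → no.
Total: 2.

2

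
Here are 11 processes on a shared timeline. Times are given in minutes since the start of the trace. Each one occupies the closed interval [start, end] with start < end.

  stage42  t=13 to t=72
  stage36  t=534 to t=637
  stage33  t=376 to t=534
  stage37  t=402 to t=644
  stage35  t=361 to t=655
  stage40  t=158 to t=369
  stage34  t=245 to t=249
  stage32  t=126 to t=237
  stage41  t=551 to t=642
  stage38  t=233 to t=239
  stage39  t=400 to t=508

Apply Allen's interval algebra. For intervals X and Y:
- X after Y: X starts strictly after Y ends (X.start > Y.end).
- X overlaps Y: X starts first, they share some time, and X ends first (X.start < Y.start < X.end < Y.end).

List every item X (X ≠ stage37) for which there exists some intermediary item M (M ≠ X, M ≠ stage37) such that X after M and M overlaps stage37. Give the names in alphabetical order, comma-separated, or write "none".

Target stage37 = [t=402, t=644].
Intermediaries M with M overlaps stage37: stage33, stage39.
Via stage33 — items with X after stage33: stage41.
Via stage39 — items with X after stage39: stage36, stage41.
Union: stage36, stage41.

stage36, stage41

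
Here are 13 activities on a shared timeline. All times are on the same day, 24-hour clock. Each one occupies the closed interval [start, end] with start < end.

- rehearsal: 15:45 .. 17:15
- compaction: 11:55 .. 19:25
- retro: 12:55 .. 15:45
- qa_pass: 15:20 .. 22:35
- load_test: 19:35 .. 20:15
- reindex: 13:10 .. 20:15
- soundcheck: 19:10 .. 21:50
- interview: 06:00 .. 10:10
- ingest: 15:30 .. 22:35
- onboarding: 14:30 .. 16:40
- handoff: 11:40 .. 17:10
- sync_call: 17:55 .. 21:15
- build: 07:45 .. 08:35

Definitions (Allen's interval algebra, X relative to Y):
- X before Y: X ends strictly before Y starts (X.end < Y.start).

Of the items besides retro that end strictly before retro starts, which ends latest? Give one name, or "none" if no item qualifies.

interview

Target retro = [12:55, 15:45].
build [07:45, 08:35] → before → candidate.
compaction [11:55, 19:25] → contains → excluded.
handoff [11:40, 17:10] → contains → excluded.
ingest [15:30, 22:35] → overlapped-by → excluded.
interview [06:00, 10:10] → before → candidate.
load_test [19:35, 20:15] → after → excluded.
onboarding [14:30, 16:40] → overlapped-by → excluded.
qa_pass [15:20, 22:35] → overlapped-by → excluded.
rehearsal [15:45, 17:15] → met-by → excluded.
reindex [13:10, 20:15] → overlapped-by → excluded.
soundcheck [19:10, 21:50] → after → excluded.
sync_call [17:55, 21:15] → after → excluded.
Among candidates, latest end is 10:10 → interview.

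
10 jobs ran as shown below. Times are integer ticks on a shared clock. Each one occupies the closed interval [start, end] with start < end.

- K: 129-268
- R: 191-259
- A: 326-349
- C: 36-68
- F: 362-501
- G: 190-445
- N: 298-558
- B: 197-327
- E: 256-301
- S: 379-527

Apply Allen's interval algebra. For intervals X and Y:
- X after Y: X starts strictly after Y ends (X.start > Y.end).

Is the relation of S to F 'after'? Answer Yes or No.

No

S = [379, 527], F = [362, 501].
Actual relation of S to F: overlapped-by.
Asked whether 'after' holds → No.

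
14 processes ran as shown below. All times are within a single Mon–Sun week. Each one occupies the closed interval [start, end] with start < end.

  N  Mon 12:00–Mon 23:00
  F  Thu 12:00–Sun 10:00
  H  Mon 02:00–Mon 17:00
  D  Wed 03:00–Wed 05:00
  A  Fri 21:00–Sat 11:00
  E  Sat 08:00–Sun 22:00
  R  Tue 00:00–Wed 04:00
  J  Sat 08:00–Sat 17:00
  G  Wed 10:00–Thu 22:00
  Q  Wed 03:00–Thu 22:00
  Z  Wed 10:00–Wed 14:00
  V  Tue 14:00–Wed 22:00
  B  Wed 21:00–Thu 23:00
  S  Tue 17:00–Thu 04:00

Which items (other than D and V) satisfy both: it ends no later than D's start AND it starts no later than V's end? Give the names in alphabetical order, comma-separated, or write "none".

H, N

Conditions: its end is no later than D's start (X.end <= Wed 03:00) AND its start is no later than V's end (X.start <= Wed 22:00).
A: end Sat 11:00 <= Wed 03:00? ✗; start Fri 21:00 <= Wed 22:00? ✗ → no.
B: end Thu 23:00 <= Wed 03:00? ✗; start Wed 21:00 <= Wed 22:00? ✓ → no.
E: end Sun 22:00 <= Wed 03:00? ✗; start Sat 08:00 <= Wed 22:00? ✗ → no.
F: end Sun 10:00 <= Wed 03:00? ✗; start Thu 12:00 <= Wed 22:00? ✗ → no.
G: end Thu 22:00 <= Wed 03:00? ✗; start Wed 10:00 <= Wed 22:00? ✓ → no.
H: end Mon 17:00 <= Wed 03:00? ✓; start Mon 02:00 <= Wed 22:00? ✓ → yes.
J: end Sat 17:00 <= Wed 03:00? ✗; start Sat 08:00 <= Wed 22:00? ✗ → no.
N: end Mon 23:00 <= Wed 03:00? ✓; start Mon 12:00 <= Wed 22:00? ✓ → yes.
Q: end Thu 22:00 <= Wed 03:00? ✗; start Wed 03:00 <= Wed 22:00? ✓ → no.
R: end Wed 04:00 <= Wed 03:00? ✗; start Tue 00:00 <= Wed 22:00? ✓ → no.
S: end Thu 04:00 <= Wed 03:00? ✗; start Tue 17:00 <= Wed 22:00? ✓ → no.
Z: end Wed 14:00 <= Wed 03:00? ✗; start Wed 10:00 <= Wed 22:00? ✓ → no.
Result: H, N.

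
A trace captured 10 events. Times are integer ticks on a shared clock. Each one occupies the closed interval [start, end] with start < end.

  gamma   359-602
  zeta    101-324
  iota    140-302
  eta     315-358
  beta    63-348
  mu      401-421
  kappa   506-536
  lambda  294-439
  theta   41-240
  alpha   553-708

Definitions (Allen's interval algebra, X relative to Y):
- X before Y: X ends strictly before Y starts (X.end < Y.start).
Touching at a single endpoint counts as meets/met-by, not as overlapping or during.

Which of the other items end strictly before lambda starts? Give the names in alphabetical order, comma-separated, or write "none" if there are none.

Target lambda = [294, 439].
alpha [553, 708] → after → no.
beta [63, 348] → overlaps → no.
eta [315, 358] → during → no.
gamma [359, 602] → overlapped-by → no.
iota [140, 302] → overlaps → no.
kappa [506, 536] → after → no.
mu [401, 421] → during → no.
theta [41, 240] → before → yes.
zeta [101, 324] → overlaps → no.
Result: theta.

theta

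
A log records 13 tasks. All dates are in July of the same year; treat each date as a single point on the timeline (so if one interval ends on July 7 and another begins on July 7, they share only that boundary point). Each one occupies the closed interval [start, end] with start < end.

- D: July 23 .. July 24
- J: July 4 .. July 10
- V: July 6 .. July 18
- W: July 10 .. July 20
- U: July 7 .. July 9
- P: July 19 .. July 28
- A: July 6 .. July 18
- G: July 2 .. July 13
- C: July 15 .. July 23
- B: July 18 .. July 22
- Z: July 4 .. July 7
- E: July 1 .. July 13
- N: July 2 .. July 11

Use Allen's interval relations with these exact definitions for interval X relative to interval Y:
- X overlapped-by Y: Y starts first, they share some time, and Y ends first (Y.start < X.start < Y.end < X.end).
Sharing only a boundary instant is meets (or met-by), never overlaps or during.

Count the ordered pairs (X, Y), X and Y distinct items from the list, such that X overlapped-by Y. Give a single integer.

Checking all 156 ordered pairs for relation 'overlapped-by'; matching pairs in alphabetical order:
(A, E): A overlapped-by E ✓
(A, G): A overlapped-by G ✓
(A, J): A overlapped-by J ✓
(A, N): A overlapped-by N ✓
(A, Z): A overlapped-by Z ✓
(B, W): B overlapped-by W ✓
(C, A): C overlapped-by A ✓
(C, V): C overlapped-by V ✓
(C, W): C overlapped-by W ✓
(P, B): P overlapped-by B ✓
(P, C): P overlapped-by C ✓
(P, W): P overlapped-by W ✓
(V, E): V overlapped-by E ✓
(V, G): V overlapped-by G ✓
(V, J): V overlapped-by J ✓
(V, N): V overlapped-by N ✓
(V, Z): V overlapped-by Z ✓
(W, A): W overlapped-by A ✓
(W, E): W overlapped-by E ✓
(W, G): W overlapped-by G ✓
(W, N): W overlapped-by N ✓
(W, V): W overlapped-by V ✓
Count: 22.

22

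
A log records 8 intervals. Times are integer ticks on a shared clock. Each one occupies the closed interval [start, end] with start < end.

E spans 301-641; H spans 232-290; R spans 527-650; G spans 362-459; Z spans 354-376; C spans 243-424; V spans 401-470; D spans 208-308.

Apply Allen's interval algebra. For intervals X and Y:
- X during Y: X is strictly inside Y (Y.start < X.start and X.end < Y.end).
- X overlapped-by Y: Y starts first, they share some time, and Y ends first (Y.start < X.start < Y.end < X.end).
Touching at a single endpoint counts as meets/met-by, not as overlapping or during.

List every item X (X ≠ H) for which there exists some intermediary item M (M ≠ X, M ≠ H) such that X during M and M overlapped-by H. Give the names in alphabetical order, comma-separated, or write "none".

Z

Target H = [232, 290].
Intermediaries M with M overlapped-by H: C.
Via C — items with X during C: Z.
Union: Z.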